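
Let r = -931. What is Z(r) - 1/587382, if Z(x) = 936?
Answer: 549789551/587382 ≈ 936.00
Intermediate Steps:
Z(r) - 1/587382 = 936 - 1/587382 = 549789551/587382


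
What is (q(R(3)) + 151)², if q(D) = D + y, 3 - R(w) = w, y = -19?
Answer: 17424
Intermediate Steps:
R(w) = 3 - w
q(D) = -19 + D (q(D) = D - 19 = -19 + D)
(q(R(3)) + 151)² = ((-19 + (3 - 1*3)) + 151)² = ((-19 + (3 - 3)) + 151)² = ((-19 + 0) + 151)² = (-19 + 151)² = 132² = 17424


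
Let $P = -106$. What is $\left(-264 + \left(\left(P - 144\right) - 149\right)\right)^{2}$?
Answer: $439569$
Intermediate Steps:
$\left(-264 + \left(\left(P - 144\right) - 149\right)\right)^{2} = \left(-264 - 399\right)^{2} = \left(-663\right)^{2} = 439569$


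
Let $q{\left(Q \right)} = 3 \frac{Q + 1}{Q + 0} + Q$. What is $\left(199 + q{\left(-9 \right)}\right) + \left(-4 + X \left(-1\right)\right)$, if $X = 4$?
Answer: $\frac{554}{3} \approx 184.67$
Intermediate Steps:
$q{\left(Q \right)} = Q + \frac{3 \left(1 + Q\right)}{Q}$ ($q{\left(Q \right)} = 3 \frac{1 + Q}{Q} + Q = \frac{3 \left(1 + Q\right)}{Q} + Q = Q + \frac{3 \left(1 + Q\right)}{Q}$)
$\left(199 + q{\left(-9 \right)}\right) + \left(-4 + X \left(-1\right)\right) = \left(199 + \left(3 - 9 + \frac{3}{-9}\right)\right) + \left(-4 + 4 \left(-1\right)\right) = \left(199 + \left(3 - 9 + 3 \left(- \frac{1}{9}\right)\right)\right) - 8 = \left(199 - \frac{19}{3}\right) - 8 = \frac{578}{3} - 8 = \frac{554}{3}$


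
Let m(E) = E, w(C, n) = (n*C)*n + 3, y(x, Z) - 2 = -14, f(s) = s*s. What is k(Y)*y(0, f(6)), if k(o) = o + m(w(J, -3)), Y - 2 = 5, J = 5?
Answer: -660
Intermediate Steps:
f(s) = s²
y(x, Z) = -12 (y(x, Z) = 2 - 14 = -12)
w(C, n) = 3 + C*n² (w(C, n) = (C*n)*n + 3 = C*n² + 3 = 3 + C*n²)
Y = 7 (Y = 2 + 5 = 7)
k(o) = 48 + o (k(o) = o + (3 + 5*(-3)²) = o + (3 + 5*9) = o + (3 + 45) = o + 48 = 48 + o)
k(Y)*y(0, f(6)) = (48 + 7)*(-12) = 55*(-12) = -660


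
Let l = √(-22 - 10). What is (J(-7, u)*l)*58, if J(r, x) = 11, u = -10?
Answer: 2552*I*√2 ≈ 3609.1*I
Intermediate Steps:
l = 4*I*√2 (l = √(-32) = 4*I*√2 ≈ 5.6569*I)
(J(-7, u)*l)*58 = (11*(4*I*√2))*58 = (44*I*√2)*58 = 2552*I*√2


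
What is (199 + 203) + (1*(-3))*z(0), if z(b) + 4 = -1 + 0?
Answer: 417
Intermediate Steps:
z(b) = -5 (z(b) = -4 + (-1 + 0) = -4 - 1 = -5)
(199 + 203) + (1*(-3))*z(0) = (199 + 203) + (1*(-3))*(-5) = 402 - 3*(-5) = 402 + 15 = 417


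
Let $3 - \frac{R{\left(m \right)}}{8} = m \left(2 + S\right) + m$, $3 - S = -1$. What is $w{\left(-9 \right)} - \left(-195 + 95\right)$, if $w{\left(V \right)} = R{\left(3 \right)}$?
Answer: $-44$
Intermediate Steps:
$S = 4$ ($S = 3 - -1 = 3 + 1 = 4$)
$R{\left(m \right)} = 24 - 56 m$ ($R{\left(m \right)} = 24 - 8 \left(m \left(2 + 4\right) + m\right) = 24 - 8 \left(m 6 + m\right) = 24 - 8 \left(6 m + m\right) = 24 - 8 \cdot 7 m = 24 - 56 m$)
$w{\left(V \right)} = -144$ ($w{\left(V \right)} = 24 - 168 = -144$)
$w{\left(-9 \right)} - \left(-195 + 95\right) = -144 - \left(-195 + 95\right) = -144 - -100 = -144 + 100 = -44$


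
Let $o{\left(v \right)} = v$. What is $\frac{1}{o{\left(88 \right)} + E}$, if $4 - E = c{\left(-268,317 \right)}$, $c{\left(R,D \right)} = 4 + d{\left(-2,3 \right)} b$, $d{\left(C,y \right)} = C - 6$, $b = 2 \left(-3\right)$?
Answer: $\frac{1}{40} \approx 0.025$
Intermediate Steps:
$b = -6$
$d{\left(C,y \right)} = -6 + C$ ($d{\left(C,y \right)} = C - 6 = -6 + C$)
$c{\left(R,D \right)} = 52$ ($c{\left(R,D \right)} = 4 + \left(-6 - 2\right) \left(-6\right) = 4 - -48 = 4 + 48 = 52$)
$E = -48$ ($E = 4 - 52 = -48$)
$\frac{1}{o{\left(88 \right)} + E} = \frac{1}{88 - 48} = \frac{1}{40}$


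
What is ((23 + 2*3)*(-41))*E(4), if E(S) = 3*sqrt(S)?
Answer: -7134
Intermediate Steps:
((23 + 2*3)*(-41))*E(4) = ((23 + 2*3)*(-41))*(3*sqrt(4)) = ((23 + 6)*(-41))*(3*2) = (29*(-41))*6 = -1189*6 = -7134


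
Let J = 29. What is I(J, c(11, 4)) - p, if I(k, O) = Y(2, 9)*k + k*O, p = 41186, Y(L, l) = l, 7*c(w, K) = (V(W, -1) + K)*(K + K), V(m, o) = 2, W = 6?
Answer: -285083/7 ≈ -40726.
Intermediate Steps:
c(w, K) = 2*K*(2 + K)/7 (c(w, K) = ((2 + K)*(K + K))/7 = ((2 + K)*(2*K))/7 = (2*K*(2 + K))/7 = 2*K*(2 + K)/7)
I(k, O) = 9*k + O*k (I(k, O) = 9*k + k*O = 9*k + O*k)
I(J, c(11, 4)) - p = 29*(9 + (2/7)*4*(2 + 4)) - 1*41186 = 29*(9 + (2/7)*4*6) - 41186 = 29*(9 + 48/7) - 41186 = 29*(111/7) - 41186 = 3219/7 - 41186 = -285083/7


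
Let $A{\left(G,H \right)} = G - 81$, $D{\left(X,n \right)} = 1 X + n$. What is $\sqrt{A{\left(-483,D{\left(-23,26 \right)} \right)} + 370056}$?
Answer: $2 \sqrt{92373} \approx 607.86$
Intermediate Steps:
$D{\left(X,n \right)} = X + n$
$A{\left(G,H \right)} = -81 + G$ ($A{\left(G,H \right)} = G - 81 = -81 + G$)
$\sqrt{A{\left(-483,D{\left(-23,26 \right)} \right)} + 370056} = \sqrt{\left(-81 - 483\right) + 370056} = \sqrt{-564 + 370056} = \sqrt{369492} = 2 \sqrt{92373}$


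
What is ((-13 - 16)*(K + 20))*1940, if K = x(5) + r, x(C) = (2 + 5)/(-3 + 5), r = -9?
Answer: -815770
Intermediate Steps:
x(C) = 7/2
K = -11/2 (K = 7/2 - 9 = -11/2 ≈ -5.5000)
((-13 - 16)*(K + 20))*1940 = ((-13 - 16)*(-11/2 + 20))*1940 = -29*29/2*1940 = -841/2*1940 = -815770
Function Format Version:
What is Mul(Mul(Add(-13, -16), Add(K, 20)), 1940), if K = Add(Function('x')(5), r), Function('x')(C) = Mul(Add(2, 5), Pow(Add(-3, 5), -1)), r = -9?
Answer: -815770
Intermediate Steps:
Function('x')(C) = Rational(7, 2) (Function('x')(C) = Mul(7, Pow(2, -1)) = Mul(7, Rational(1, 2)) = Rational(7, 2))
K = Rational(-11, 2) (K = Add(Rational(7, 2), -9) = Rational(-11, 2) ≈ -5.5000)
Mul(Mul(Add(-13, -16), Add(K, 20)), 1940) = Mul(Mul(Add(-13, -16), Add(Rational(-11, 2), 20)), 1940) = Mul(Mul(-29, Rational(29, 2)), 1940) = Mul(Rational(-841, 2), 1940) = -815770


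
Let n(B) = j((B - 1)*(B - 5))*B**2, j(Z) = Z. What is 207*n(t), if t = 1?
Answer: 0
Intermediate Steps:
n(B) = B**2*(-1 + B)*(-5 + B) (n(B) = ((B - 1)*(B - 5))*B**2 = ((-1 + B)*(-5 + B))*B**2 = B**2*(-1 + B)*(-5 + B))
207*n(t) = 207*(1**2*(5 + 1**2 - 6*1)) = 207*(1*(5 + 1 - 6)) = 207*(1*0) = 207*0 = 0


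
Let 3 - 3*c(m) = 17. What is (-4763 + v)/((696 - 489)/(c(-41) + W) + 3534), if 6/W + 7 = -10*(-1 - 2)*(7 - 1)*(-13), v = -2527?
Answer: -79888680/38242099 ≈ -2.0890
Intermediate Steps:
c(m) = -14/3 (c(m) = 1 - ⅓*17 = 1 - 17/3 = -14/3)
W = -6/2347 (W = 6/(-7 - 10*(-1 - 2)*(7 - 1)*(-13)) = 6/(-7 - (-30)*6*(-13)) = 6/(-7 - 10*(-18)*(-13)) = 6/(-7 + 180*(-13)) = 6/(-7 - 2340) = 6/(-2347) = 6*(-1/2347) = -6/2347 ≈ -0.0025565)
(-4763 + v)/((696 - 489)/(c(-41) + W) + 3534) = (-4763 - 2527)/((696 - 489)/(-14/3 - 6/2347) + 3534) = -7290/(207/(-32876/7041) + 3534) = -7290/(207*(-7041/32876) + 3534) = -7290/(-1457487/32876 + 3534) = -7290/114726297/32876 = -7290*32876/114726297 = -79888680/38242099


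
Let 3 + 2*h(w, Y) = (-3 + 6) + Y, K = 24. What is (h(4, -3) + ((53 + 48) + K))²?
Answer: 61009/4 ≈ 15252.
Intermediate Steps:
h(w, Y) = Y/2 (h(w, Y) = -3/2 + ((-3 + 6) + Y)/2 = -3/2 + (3 + Y)/2 = -3/2 + (3/2 + Y/2) = Y/2)
(h(4, -3) + ((53 + 48) + K))² = ((½)*(-3) + ((53 + 48) + 24))² = (-3/2 + (101 + 24))² = (-3/2 + 125)² = (247/2)² = 61009/4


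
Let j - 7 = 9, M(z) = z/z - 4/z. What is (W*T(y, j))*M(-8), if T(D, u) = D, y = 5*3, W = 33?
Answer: 1485/2 ≈ 742.50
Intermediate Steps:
M(z) = 1 - 4/z
y = 15
j = 16 (j = 7 + 9 = 16)
(W*T(y, j))*M(-8) = (33*15)*((-4 - 8)/(-8)) = 495*(-⅛*(-12)) = 495*(3/2) = 1485/2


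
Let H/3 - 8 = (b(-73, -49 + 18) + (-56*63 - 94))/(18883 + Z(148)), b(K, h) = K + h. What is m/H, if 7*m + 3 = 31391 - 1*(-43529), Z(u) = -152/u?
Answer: 52339488461/114475242 ≈ 457.21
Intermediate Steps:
H = 16353606/698633 (H = 24 + 3*(((-73 + (-49 + 18)) + (-56*63 - 94))/(18883 - 152/148)) = 24 + 3*(((-73 - 31) + (-3528 - 94))/(18883 - 152*1/148)) = 24 + 3*((-104 - 3622)/(18883 - 38/37)) = 24 + 3*(-3726/698633/37) = 24 + 3*(-3726*37/698633) = 24 + 3*(-137862/698633) = 24 - 413586/698633 = 16353606/698633 ≈ 23.408)
m = 74917/7 (m = -3/7 + (31391 - 1*(-43529))/7 = -3/7 + (31391 + 43529)/7 = -3/7 + (⅐)*74920 = -3/7 + 74920/7 = 74917/7 ≈ 10702.)
m/H = 74917/(7*(16353606/698633)) = (74917/7)*(698633/16353606) = 52339488461/114475242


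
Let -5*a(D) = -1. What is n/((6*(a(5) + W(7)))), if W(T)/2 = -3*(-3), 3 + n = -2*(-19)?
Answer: 25/78 ≈ 0.32051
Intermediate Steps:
a(D) = ⅕ (a(D) = -⅕*(-1) = ⅕)
n = 35 (n = -3 - 2*(-19) = -3 + 38 = 35)
W(T) = 18 (W(T) = 2*(-3*(-3)) = 2*9 = 18)
n/((6*(a(5) + W(7)))) = 35/((6*(⅕ + 18))) = 35/((6*(91/5))) = 35/(546/5) = 35*(5/546) = 25/78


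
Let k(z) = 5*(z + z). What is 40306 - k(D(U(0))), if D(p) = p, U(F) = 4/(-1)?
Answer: 40346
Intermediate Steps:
U(F) = -4 (U(F) = 4*(-1) = -4)
k(z) = 10*z (k(z) = 5*(2*z) = 10*z)
40306 - k(D(U(0))) = 40306 - 10*(-4) = 40306 - 1*(-40) = 40306 + 40 = 40346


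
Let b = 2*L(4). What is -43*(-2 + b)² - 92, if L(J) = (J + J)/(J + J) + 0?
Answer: -92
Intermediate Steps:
L(J) = 1 (L(J) = (2*J)/((2*J)) + 0 = (2*J)*(1/(2*J)) + 0 = 1 + 0 = 1)
b = 2 (b = 2*1 = 2)
-43*(-2 + b)² - 92 = -43*(-2 + 2)² - 92 = -43*0² - 92 = -43*0 - 92 = 0 - 92 = -92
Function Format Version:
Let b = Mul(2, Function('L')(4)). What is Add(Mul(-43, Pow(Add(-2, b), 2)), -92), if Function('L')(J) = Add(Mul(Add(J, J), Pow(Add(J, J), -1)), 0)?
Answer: -92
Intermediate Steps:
Function('L')(J) = 1 (Function('L')(J) = Add(Mul(Mul(2, J), Pow(Mul(2, J), -1)), 0) = Add(Mul(Mul(2, J), Mul(Rational(1, 2), Pow(J, -1))), 0) = Add(1, 0) = 1)
b = 2 (b = Mul(2, 1) = 2)
Add(Mul(-43, Pow(Add(-2, b), 2)), -92) = Add(Mul(-43, Pow(Add(-2, 2), 2)), -92) = Add(Mul(-43, Pow(0, 2)), -92) = Add(Mul(-43, 0), -92) = Add(0, -92) = -92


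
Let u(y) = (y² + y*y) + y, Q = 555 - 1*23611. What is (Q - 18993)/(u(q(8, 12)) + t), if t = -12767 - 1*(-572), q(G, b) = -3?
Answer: 6007/1740 ≈ 3.4523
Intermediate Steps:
t = -12195 (t = -12767 + 572 = -12195)
Q = -23056 (Q = 555 - 23611 = -23056)
u(y) = y + 2*y² (u(y) = (y² + y²) + y = 2*y² + y = y + 2*y²)
(Q - 18993)/(u(q(8, 12)) + t) = (-23056 - 18993)/(-3*(1 + 2*(-3)) - 12195) = -42049/(-3*(1 - 6) - 12195) = -42049/(-3*(-5) - 12195) = -42049/(15 - 12195) = -42049/(-12180) = -42049*(-1/12180) = 6007/1740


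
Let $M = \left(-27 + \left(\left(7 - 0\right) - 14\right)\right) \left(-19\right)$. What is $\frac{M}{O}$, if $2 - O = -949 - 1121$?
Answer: $\frac{323}{1036} \approx 0.31178$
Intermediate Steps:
$M = 646$ ($M = \left(-27 + \left(\left(7 + 0\right) - 14\right)\right) \left(-19\right) = \left(-27 + \left(7 - 14\right)\right) \left(-19\right) = \left(-27 - 7\right) \left(-19\right) = \left(-34\right) \left(-19\right) = 646$)
$O = 2072$ ($O = 2 - \left(-949 - 1121\right) = 2 - -2070 = 2 + 2070 = 2072$)
$\frac{M}{O} = \frac{646}{2072} = 646 \cdot \frac{1}{2072} = \frac{323}{1036}$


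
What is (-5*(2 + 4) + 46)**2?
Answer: 256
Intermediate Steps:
(-5*(2 + 4) + 46)**2 = (-5*6 + 46)**2 = (-30 + 46)**2 = 16**2 = 256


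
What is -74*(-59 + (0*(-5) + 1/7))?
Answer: 30488/7 ≈ 4355.4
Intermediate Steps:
-74*(-59 + (0*(-5) + 1/7)) = -74*(-59 + (0 + ⅐)) = -74*(-59 + ⅐) = -74*(-412/7) = 30488/7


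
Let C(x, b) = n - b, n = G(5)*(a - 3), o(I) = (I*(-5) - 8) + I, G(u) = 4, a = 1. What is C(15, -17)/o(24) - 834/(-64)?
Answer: 5385/416 ≈ 12.945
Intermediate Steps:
o(I) = -8 - 4*I (o(I) = (-5*I - 8) + I = (-8 - 5*I) + I = -8 - 4*I)
n = -8 (n = 4*(1 - 3) = 4*(-2) = -8)
C(x, b) = -8 - b
C(15, -17)/o(24) - 834/(-64) = (-8 - 1*(-17))/(-8 - 4*24) - 834/(-64) = (-8 + 17)/(-8 - 96) - 834*(-1/64) = 9/(-104) + 417/32 = 9*(-1/104) + 417/32 = -9/104 + 417/32 = 5385/416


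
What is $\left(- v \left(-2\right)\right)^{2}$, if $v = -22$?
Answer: $1936$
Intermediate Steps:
$\left(- v \left(-2\right)\right)^{2} = \left(\left(-1\right) \left(-22\right) \left(-2\right)\right)^{2} = \left(22 \left(-2\right)\right)^{2} = \left(-44\right)^{2} = 1936$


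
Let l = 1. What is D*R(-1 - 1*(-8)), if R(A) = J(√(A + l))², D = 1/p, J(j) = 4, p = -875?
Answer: -16/875 ≈ -0.018286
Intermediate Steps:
D = -1/875 (D = 1/(-875) = -1/875 ≈ -0.0011429)
R(A) = 16 (R(A) = 4² = 16)
D*R(-1 - 1*(-8)) = -1/875*16 = -16/875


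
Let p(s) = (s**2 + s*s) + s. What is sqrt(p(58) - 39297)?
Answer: I*sqrt(32511) ≈ 180.31*I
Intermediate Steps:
p(s) = s + 2*s**2 (p(s) = (s**2 + s**2) + s = 2*s**2 + s = s + 2*s**2)
sqrt(p(58) - 39297) = sqrt(58*(1 + 2*58) - 39297) = sqrt(58*(1 + 116) - 39297) = sqrt(58*117 - 39297) = sqrt(6786 - 39297) = sqrt(-32511) = I*sqrt(32511)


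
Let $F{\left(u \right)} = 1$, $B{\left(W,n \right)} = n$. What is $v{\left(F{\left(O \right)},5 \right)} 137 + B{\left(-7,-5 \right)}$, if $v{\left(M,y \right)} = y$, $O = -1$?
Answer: $680$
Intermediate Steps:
$v{\left(F{\left(O \right)},5 \right)} 137 + B{\left(-7,-5 \right)} = 5 \cdot 137 - 5 = 685 - 5 = 680$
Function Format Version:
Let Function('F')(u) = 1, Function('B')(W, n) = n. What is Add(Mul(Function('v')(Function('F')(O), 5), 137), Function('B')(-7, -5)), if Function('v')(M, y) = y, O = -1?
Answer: 680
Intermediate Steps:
Add(Mul(Function('v')(Function('F')(O), 5), 137), Function('B')(-7, -5)) = Add(Mul(5, 137), -5) = Add(685, -5) = 680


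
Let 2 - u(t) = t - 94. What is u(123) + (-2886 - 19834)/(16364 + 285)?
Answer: -472243/16649 ≈ -28.365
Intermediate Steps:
u(t) = 96 - t (u(t) = 2 - (t - 94) = 2 - (-94 + t) = 2 + (94 - t) = 96 - t)
u(123) + (-2886 - 19834)/(16364 + 285) = (96 - 1*123) + (-2886 - 19834)/(16364 + 285) = (96 - 123) - 22720/16649 = -27 - 22720*1/16649 = -27 - 22720/16649 = -472243/16649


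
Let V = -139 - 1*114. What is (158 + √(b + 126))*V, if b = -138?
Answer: -39974 - 506*I*√3 ≈ -39974.0 - 876.42*I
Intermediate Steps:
V = -253 (V = -139 - 114 = -253)
(158 + √(b + 126))*V = (158 + √(-138 + 126))*(-253) = (158 + √(-12))*(-253) = (158 + 2*I*√3)*(-253) = -39974 - 506*I*√3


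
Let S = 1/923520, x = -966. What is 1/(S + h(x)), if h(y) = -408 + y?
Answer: -923520/1268916479 ≈ -0.00072780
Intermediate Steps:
S = 1/923520 ≈ 1.0828e-6
1/(S + h(x)) = 1/(1/923520 + (-408 - 966)) = 1/(1/923520 - 1374) = 1/(-1268916479/923520) = -923520/1268916479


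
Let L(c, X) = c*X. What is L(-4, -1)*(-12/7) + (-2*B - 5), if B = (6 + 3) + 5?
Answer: -279/7 ≈ -39.857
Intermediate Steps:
B = 14 (B = 9 + 5 = 14)
L(c, X) = X*c
L(-4, -1)*(-12/7) + (-2*B - 5) = (-1*(-4))*(-12/7) + (-2*14 - 5) = 4*(-12*⅐) + (-28 - 5) = 4*(-12/7) - 33 = -48/7 - 33 = -279/7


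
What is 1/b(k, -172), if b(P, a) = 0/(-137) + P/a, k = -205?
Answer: 172/205 ≈ 0.83902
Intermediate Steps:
b(P, a) = P/a (b(P, a) = 0*(-1/137) + P/a = 0 + P/a = P/a)
1/b(k, -172) = 1/(-205/(-172)) = 1/(-205*(-1/172)) = 1/(205/172) = 172/205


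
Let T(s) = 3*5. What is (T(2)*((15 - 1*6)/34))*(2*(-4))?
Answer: -540/17 ≈ -31.765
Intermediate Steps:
T(s) = 15
(T(2)*((15 - 1*6)/34))*(2*(-4)) = (15*((15 - 1*6)/34))*(2*(-4)) = (15*((15 - 6)*(1/34)))*(-8) = (15*(9*(1/34)))*(-8) = (15*(9/34))*(-8) = (135/34)*(-8) = -540/17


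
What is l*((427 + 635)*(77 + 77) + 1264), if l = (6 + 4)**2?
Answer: 16481200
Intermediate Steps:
l = 100 (l = 10**2 = 100)
l*((427 + 635)*(77 + 77) + 1264) = 100*((427 + 635)*(77 + 77) + 1264) = 100*(1062*154 + 1264) = 100*(163548 + 1264) = 100*164812 = 16481200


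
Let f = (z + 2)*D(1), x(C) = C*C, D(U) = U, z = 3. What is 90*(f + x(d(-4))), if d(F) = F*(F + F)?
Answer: 92610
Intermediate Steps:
d(F) = 2*F² (d(F) = F*(2*F) = 2*F²)
x(C) = C²
f = 5 (f = (3 + 2)*1 = 5*1 = 5)
90*(f + x(d(-4))) = 90*(5 + (2*(-4)²)²) = 90*(5 + (2*16)²) = 90*(5 + 32²) = 90*(5 + 1024) = 90*1029 = 92610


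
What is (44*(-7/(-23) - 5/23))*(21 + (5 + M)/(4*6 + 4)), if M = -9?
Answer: 12848/161 ≈ 79.801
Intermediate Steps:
(44*(-7/(-23) - 5/23))*(21 + (5 + M)/(4*6 + 4)) = (44*(-7/(-23) - 5/23))*(21 + (5 - 9)/(4*6 + 4)) = (44*(-7*(-1/23) - 5*1/23))*(21 - 4/(24 + 4)) = (44*(7/23 - 5/23))*(21 - 4/28) = (44*(2/23))*(21 - 4*1/28) = 88*(21 - 1/7)/23 = (88/23)*(146/7) = 12848/161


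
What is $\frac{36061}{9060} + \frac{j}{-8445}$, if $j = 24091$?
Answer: $\frac{5751379}{5100780} \approx 1.1275$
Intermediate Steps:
$\frac{36061}{9060} + \frac{j}{-8445} = \frac{36061}{9060} + \frac{24091}{-8445} = 36061 \cdot \frac{1}{9060} + 24091 \left(- \frac{1}{8445}\right) = \frac{36061}{9060} - \frac{24091}{8445} = \frac{5751379}{5100780}$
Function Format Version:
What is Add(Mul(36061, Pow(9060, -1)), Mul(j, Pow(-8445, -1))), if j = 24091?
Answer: Rational(5751379, 5100780) ≈ 1.1275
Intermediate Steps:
Add(Mul(36061, Pow(9060, -1)), Mul(j, Pow(-8445, -1))) = Add(Mul(36061, Pow(9060, -1)), Mul(24091, Pow(-8445, -1))) = Add(Mul(36061, Rational(1, 9060)), Mul(24091, Rational(-1, 8445))) = Add(Rational(36061, 9060), Rational(-24091, 8445)) = Rational(5751379, 5100780)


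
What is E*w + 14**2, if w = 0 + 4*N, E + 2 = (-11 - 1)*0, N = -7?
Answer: 252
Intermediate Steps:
E = -2 (E = -2 + (-11 - 1)*0 = -2 - 12*0 = -2 + 0 = -2)
w = -28 (w = 0 + 4*(-7) = 0 - 28 = -28)
E*w + 14**2 = -2*(-28) + 14**2 = 56 + 196 = 252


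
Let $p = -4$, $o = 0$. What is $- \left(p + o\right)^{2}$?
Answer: $-16$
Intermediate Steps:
$- \left(p + o\right)^{2} = - \left(-4 + 0\right)^{2} = - \left(-4\right)^{2} = \left(-1\right) 16 = -16$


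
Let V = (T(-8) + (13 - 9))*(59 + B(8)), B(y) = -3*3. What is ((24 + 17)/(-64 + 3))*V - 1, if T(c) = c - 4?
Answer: 16339/61 ≈ 267.85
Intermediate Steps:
T(c) = -4 + c
B(y) = -9
V = -400 (V = ((-4 - 8) + (13 - 9))*(59 - 9) = (-12 + 4)*50 = -8*50 = -400)
((24 + 17)/(-64 + 3))*V - 1 = ((24 + 17)/(-64 + 3))*(-400) - 1 = (41/(-61))*(-400) - 1 = (41*(-1/61))*(-400) - 1 = -41/61*(-400) - 1 = 16400/61 - 1 = 16339/61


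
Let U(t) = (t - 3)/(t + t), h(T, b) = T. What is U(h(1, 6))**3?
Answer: -1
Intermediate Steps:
U(t) = (-3 + t)/(2*t) (U(t) = (-3 + t)/((2*t)) = (-3 + t)*(1/(2*t)) = (-3 + t)/(2*t))
U(h(1, 6))**3 = ((1/2)*(-3 + 1)/1)**3 = ((1/2)*1*(-2))**3 = (-1)**3 = -1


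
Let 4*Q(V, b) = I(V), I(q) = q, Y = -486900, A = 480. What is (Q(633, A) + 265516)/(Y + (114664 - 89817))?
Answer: -1062697/1848212 ≈ -0.57499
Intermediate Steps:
Q(V, b) = V/4
(Q(633, A) + 265516)/(Y + (114664 - 89817)) = ((¼)*633 + 265516)/(-486900 + (114664 - 89817)) = (633/4 + 265516)/(-486900 + 24847) = (1062697/4)/(-462053) = (1062697/4)*(-1/462053) = -1062697/1848212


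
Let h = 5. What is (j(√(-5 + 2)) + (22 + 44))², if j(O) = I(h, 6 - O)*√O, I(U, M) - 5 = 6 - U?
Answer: 36*(11 + (-3)^(¼))² ≈ 5093.0 + 799.39*I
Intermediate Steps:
I(U, M) = 11 - U (I(U, M) = 5 + (6 - U) = 11 - U)
j(O) = 6*√O (j(O) = (11 - 1*5)*√O = (11 - 5)*√O = 6*√O)
(j(√(-5 + 2)) + (22 + 44))² = (6*√(√(-5 + 2)) + (22 + 44))² = (6*√(√(-3)) + 66)² = (6*√(I*√3) + 66)² = (6*(3^(¼)*√I) + 66)² = (6*3^(¼)*√I + 66)² = (66 + 6*3^(¼)*√I)²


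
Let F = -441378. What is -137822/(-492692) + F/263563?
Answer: -90569314895/64927690798 ≈ -1.3949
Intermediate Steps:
-137822/(-492692) + F/263563 = -137822/(-492692) - 441378/263563 = -137822*(-1/492692) - 441378*1/263563 = 68911/246346 - 441378/263563 = -90569314895/64927690798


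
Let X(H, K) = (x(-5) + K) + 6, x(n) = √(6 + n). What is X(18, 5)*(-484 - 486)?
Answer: -11640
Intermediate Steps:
X(H, K) = 7 + K (X(H, K) = (√(6 - 5) + K) + 6 = (√1 + K) + 6 = (1 + K) + 6 = 7 + K)
X(18, 5)*(-484 - 486) = (7 + 5)*(-484 - 486) = 12*(-970) = -11640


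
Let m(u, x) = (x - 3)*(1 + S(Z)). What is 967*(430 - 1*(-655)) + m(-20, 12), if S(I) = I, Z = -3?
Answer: 1049177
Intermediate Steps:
m(u, x) = 6 - 2*x (m(u, x) = (x - 3)*(1 - 3) = (-3 + x)*(-2) = 6 - 2*x)
967*(430 - 1*(-655)) + m(-20, 12) = 967*(430 - 1*(-655)) + (6 - 2*12) = 967*(430 + 655) + (6 - 24) = 967*1085 - 18 = 1049195 - 18 = 1049177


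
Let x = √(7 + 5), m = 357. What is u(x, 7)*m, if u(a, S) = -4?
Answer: -1428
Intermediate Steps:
x = 2*√3 (x = √12 = 2*√3 ≈ 3.4641)
u(x, 7)*m = -4*357 = -1428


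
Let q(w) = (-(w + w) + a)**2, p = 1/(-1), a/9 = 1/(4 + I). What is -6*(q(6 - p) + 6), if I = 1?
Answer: -23226/25 ≈ -929.04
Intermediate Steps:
a = 9/5 (a = 9/(4 + 1) = 9/5 ≈ 1.8000)
p = -1
q(w) = (9/5 - 2*w)**2 (q(w) = (-(w + w) + 9/5)**2 = (-2*w + 9/5)**2 = (9/5 - 2*w)**2)
-6*(q(6 - p) + 6) = -6*((-9 + 10*(6 - 1*(-1)))**2/25 + 6) = -6*((-9 + 10*(6 + 1))**2/25 + 6) = -6*((-9 + 10*7)**2/25 + 6) = -6*((-9 + 70)**2/25 + 6) = -6*((1/25)*61**2 + 6) = -6*((1/25)*3721 + 6) = -6*(3721/25 + 6) = -6*3871/25 = -23226/25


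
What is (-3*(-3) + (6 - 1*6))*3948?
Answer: 35532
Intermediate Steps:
(-3*(-3) + (6 - 1*6))*3948 = (9 + (6 - 6))*3948 = (9 + 0)*3948 = 9*3948 = 35532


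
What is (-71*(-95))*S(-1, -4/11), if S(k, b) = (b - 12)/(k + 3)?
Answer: -458660/11 ≈ -41696.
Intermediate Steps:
S(k, b) = (-12 + b)/(3 + k)
(-71*(-95))*S(-1, -4/11) = (-71*(-95))*((-12 - 4/11)/(3 - 1)) = 6745*((-12 - 4*1/11)/2) = 6745*((-12 - 4/11)/2) = 6745*((½)*(-136/11)) = 6745*(-68/11) = -458660/11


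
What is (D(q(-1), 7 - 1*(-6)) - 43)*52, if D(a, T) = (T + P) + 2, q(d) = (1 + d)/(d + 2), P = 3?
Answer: -1300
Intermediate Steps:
q(d) = (1 + d)/(2 + d)
D(a, T) = 5 + T (D(a, T) = (T + 3) + 2 = (3 + T) + 2 = 5 + T)
(D(q(-1), 7 - 1*(-6)) - 43)*52 = ((5 + (7 - 1*(-6))) - 43)*52 = ((5 + (7 + 6)) - 43)*52 = ((5 + 13) - 43)*52 = (18 - 43)*52 = -25*52 = -1300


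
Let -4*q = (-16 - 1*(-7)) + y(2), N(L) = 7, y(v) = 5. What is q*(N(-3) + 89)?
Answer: 96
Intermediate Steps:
q = 1 (q = -((-16 - 1*(-7)) + 5)/4 = -((-16 + 7) + 5)/4 = -(-9 + 5)/4 = -¼*(-4) = 1)
q*(N(-3) + 89) = 1*(7 + 89) = 1*96 = 96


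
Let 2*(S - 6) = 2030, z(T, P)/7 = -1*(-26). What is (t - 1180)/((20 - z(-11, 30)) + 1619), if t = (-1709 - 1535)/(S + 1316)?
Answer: -2760904/3405009 ≈ -0.81084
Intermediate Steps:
z(T, P) = 182 (z(T, P) = 7*(-1*(-26)) = 7*26 = 182)
S = 1021 (S = 6 + (½)*2030 = 6 + 1015 = 1021)
t = -3244/2337 (t = (-1709 - 1535)/(1021 + 1316) = -3244/2337 ≈ -1.3881)
(t - 1180)/((20 - z(-11, 30)) + 1619) = (-3244/2337 - 1180)/((20 - 1*182) + 1619) = -2760904/(2337*((20 - 182) + 1619)) = -2760904/(2337*(-162 + 1619)) = -2760904/2337/1457 = -2760904/2337*1/1457 = -2760904/3405009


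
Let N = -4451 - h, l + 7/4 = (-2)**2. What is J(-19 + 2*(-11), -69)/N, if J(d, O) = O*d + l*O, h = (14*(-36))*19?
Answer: 2139/4100 ≈ 0.52171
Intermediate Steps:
l = 9/4 (l = -7/4 + (-2)**2 = -7/4 + 4 = 9/4 ≈ 2.2500)
h = -9576 (h = -504*19 = -9576)
N = 5125 (N = -4451 - 1*(-9576) = -4451 + 9576 = 5125)
J(d, O) = 9*O/4 + O*d (J(d, O) = O*d + 9*O/4 = 9*O/4 + O*d)
J(-19 + 2*(-11), -69)/N = ((1/4)*(-69)*(9 + 4*(-19 + 2*(-11))))/5125 = ((1/4)*(-69)*(9 + 4*(-19 - 22)))*(1/5125) = ((1/4)*(-69)*(9 + 4*(-41)))*(1/5125) = ((1/4)*(-69)*(9 - 164))*(1/5125) = ((1/4)*(-69)*(-155))*(1/5125) = (10695/4)*(1/5125) = 2139/4100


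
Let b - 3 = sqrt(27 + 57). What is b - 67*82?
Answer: -5491 + 2*sqrt(21) ≈ -5481.8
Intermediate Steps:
b = 3 + 2*sqrt(21) (b = 3 + sqrt(27 + 57) = 3 + sqrt(84) = 3 + 2*sqrt(21) ≈ 12.165)
b - 67*82 = (3 + 2*sqrt(21)) - 67*82 = (3 + 2*sqrt(21)) - 5494 = -5491 + 2*sqrt(21)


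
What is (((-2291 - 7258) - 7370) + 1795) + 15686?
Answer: 562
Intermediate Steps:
(((-2291 - 7258) - 7370) + 1795) + 15686 = ((-9549 - 7370) + 1795) + 15686 = (-16919 + 1795) + 15686 = -15124 + 15686 = 562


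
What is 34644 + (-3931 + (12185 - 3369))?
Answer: 39529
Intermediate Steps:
34644 + (-3931 + (12185 - 3369)) = 34644 + (-3931 + 8816) = 34644 + 4885 = 39529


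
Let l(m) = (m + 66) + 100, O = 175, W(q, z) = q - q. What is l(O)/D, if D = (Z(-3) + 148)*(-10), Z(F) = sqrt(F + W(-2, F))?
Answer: -25234/109535 + 341*I*sqrt(3)/219070 ≈ -0.23037 + 0.0026961*I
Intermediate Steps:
W(q, z) = 0
Z(F) = sqrt(F) (Z(F) = sqrt(F + 0) = sqrt(F))
l(m) = 166 + m (l(m) = (66 + m) + 100 = 166 + m)
D = -1480 - 10*I*sqrt(3) (D = (sqrt(-3) + 148)*(-10) = (I*sqrt(3) + 148)*(-10) = (148 + I*sqrt(3))*(-10) = -1480 - 10*I*sqrt(3) ≈ -1480.0 - 17.32*I)
l(O)/D = (166 + 175)/(-1480 - 10*I*sqrt(3)) = 341/(-1480 - 10*I*sqrt(3))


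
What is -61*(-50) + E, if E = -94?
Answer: 2956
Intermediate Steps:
-61*(-50) + E = -61*(-50) - 94 = 3050 - 94 = 2956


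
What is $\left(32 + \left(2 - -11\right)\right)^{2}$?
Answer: $2025$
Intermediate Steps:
$\left(32 + \left(2 - -11\right)\right)^{2} = \left(32 + \left(2 + 11\right)\right)^{2} = \left(32 + 13\right)^{2} = 45^{2} = 2025$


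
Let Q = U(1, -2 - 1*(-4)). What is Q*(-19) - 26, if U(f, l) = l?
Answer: -64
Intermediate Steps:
Q = 2 (Q = -2 - 1*(-4) = -2 + 4 = 2)
Q*(-19) - 26 = 2*(-19) - 26 = -38 - 26 = -64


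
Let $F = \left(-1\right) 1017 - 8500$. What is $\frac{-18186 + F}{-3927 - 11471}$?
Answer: $\frac{27703}{15398} \approx 1.7991$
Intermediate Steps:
$F = -9517$ ($F = -1017 - 8500 = -9517$)
$\frac{-18186 + F}{-3927 - 11471} = \frac{-18186 - 9517}{-3927 - 11471} = - \frac{27703}{-15398} = \left(-27703\right) \left(- \frac{1}{15398}\right) = \frac{27703}{15398}$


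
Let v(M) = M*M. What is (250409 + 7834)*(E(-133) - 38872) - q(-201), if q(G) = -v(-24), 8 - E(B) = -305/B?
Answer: -1334914029123/133 ≈ -1.0037e+10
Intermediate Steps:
E(B) = 8 + 305/B (E(B) = 8 - (-305)/B = 8 + 305/B)
v(M) = M²
q(G) = -576 (q(G) = -1*(-24)² = -1*576 = -576)
(250409 + 7834)*(E(-133) - 38872) - q(-201) = (250409 + 7834)*((8 + 305/(-133)) - 38872) - 1*(-576) = 258243*((8 + 305*(-1/133)) - 38872) + 576 = 258243*((8 - 305/133) - 38872) + 576 = 258243*(759/133 - 38872) + 576 = 258243*(-5169217/133) + 576 = -1334914105731/133 + 576 = -1334914029123/133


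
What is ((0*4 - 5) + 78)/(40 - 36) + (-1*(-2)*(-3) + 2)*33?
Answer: -455/4 ≈ -113.75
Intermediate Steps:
((0*4 - 5) + 78)/(40 - 36) + (-1*(-2)*(-3) + 2)*33 = ((0 - 5) + 78)/4 + (2*(-3) + 2)*33 = (-5 + 78)*(¼) + (-6 + 2)*33 = 73*(¼) - 4*33 = 73/4 - 132 = -455/4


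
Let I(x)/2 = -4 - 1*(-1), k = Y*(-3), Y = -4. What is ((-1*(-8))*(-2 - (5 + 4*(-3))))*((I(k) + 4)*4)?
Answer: -320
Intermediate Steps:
k = 12 (k = -4*(-3) = 12)
I(x) = -6 (I(x) = 2*(-4 - 1*(-1)) = 2*(-4 + 1) = 2*(-3) = -6)
((-1*(-8))*(-2 - (5 + 4*(-3))))*((I(k) + 4)*4) = ((-1*(-8))*(-2 - (5 + 4*(-3))))*((-6 + 4)*4) = (8*(-2 - (5 - 12)))*(-2*4) = (8*(-2 - 1*(-7)))*(-8) = (8*(-2 + 7))*(-8) = (8*5)*(-8) = 40*(-8) = -320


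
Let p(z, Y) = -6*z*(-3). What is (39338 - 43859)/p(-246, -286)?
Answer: 1507/1476 ≈ 1.0210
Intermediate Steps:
p(z, Y) = 18*z
(39338 - 43859)/p(-246, -286) = (39338 - 43859)/((18*(-246))) = -4521/(-4428) = -4521*(-1/4428) = 1507/1476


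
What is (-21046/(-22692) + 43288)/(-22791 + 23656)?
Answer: 491156171/9814290 ≈ 50.045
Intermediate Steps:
(-21046/(-22692) + 43288)/(-22791 + 23656) = (-21046*(-1/22692) + 43288)/865 = (10523/11346 + 43288)*(1/865) = (491156171/11346)*(1/865) = 491156171/9814290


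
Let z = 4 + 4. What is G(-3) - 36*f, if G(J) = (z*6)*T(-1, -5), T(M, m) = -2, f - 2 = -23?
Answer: 660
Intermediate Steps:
f = -21 (f = 2 - 23 = -21)
z = 8
G(J) = -96 (G(J) = (8*6)*(-2) = 48*(-2) = -96)
G(-3) - 36*f = -96 - 36*(-21) = -96 + 756 = 660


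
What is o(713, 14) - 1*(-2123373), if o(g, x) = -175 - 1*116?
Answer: 2123082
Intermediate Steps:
o(g, x) = -291 (o(g, x) = -175 - 116 = -291)
o(713, 14) - 1*(-2123373) = -291 - 1*(-2123373) = -291 + 2123373 = 2123082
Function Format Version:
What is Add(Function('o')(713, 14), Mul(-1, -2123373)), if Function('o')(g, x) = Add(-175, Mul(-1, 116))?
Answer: 2123082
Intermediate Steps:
Function('o')(g, x) = -291 (Function('o')(g, x) = Add(-175, -116) = -291)
Add(Function('o')(713, 14), Mul(-1, -2123373)) = Add(-291, Mul(-1, -2123373)) = Add(-291, 2123373) = 2123082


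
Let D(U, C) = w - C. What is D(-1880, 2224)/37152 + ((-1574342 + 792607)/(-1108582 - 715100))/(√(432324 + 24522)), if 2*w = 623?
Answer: -425/8256 + 781735*√456846/833141826972 ≈ -0.050844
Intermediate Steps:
w = 623/2 (w = (½)*623 = 623/2 ≈ 311.50)
D(U, C) = 623/2 - C
D(-1880, 2224)/37152 + ((-1574342 + 792607)/(-1108582 - 715100))/(√(432324 + 24522)) = (623/2 - 1*2224)/37152 + ((-1574342 + 792607)/(-1108582 - 715100))/(√(432324 + 24522)) = (623/2 - 2224)*(1/37152) + (-781735/(-1823682))/(√456846) = -3825/2*1/37152 + (-781735*(-1/1823682))*(√456846/456846) = -425/8256 + 781735*(√456846/456846)/1823682 = -425/8256 + 781735*√456846/833141826972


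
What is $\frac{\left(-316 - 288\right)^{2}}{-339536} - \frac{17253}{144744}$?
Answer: $- \frac{1222144619}{1023870808} \approx -1.1937$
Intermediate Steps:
$\frac{\left(-316 - 288\right)^{2}}{-339536} - \frac{17253}{144744} = \left(-604\right)^{2} \left(- \frac{1}{339536}\right) - \frac{5751}{48248} = 364816 \left(- \frac{1}{339536}\right) - \frac{5751}{48248} = - \frac{22801}{21221} - \frac{5751}{48248} = - \frac{1222144619}{1023870808}$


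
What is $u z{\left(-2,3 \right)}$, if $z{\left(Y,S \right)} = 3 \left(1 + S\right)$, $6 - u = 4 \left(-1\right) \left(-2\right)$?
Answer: $-24$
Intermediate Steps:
$u = -2$ ($u = 6 - 4 \left(-1\right) \left(-2\right) = 6 - \left(-4\right) \left(-2\right) = 6 - 8 = -2$)
$z{\left(Y,S \right)} = 3 + 3 S$
$u z{\left(-2,3 \right)} = - 2 \left(3 + 3 \cdot 3\right) = - 2 \left(3 + 9\right) = \left(-2\right) 12 = -24$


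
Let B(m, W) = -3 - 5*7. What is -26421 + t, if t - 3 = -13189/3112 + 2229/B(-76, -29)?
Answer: -1565762419/59128 ≈ -26481.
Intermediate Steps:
B(m, W) = -38 (B(m, W) = -3 - 35 = -38)
t = -3541531/59128 (t = 3 + (-13189/3112 + 2229/(-38)) = 3 + (-13189*1/3112 + 2229*(-1/38)) = 3 + (-13189/3112 - 2229/38) = 3 - 3718915/59128 = -3541531/59128 ≈ -59.896)
-26421 + t = -26421 - 3541531/59128 = -1565762419/59128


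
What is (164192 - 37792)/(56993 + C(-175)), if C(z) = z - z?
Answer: 126400/56993 ≈ 2.2178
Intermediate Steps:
C(z) = 0
(164192 - 37792)/(56993 + C(-175)) = (164192 - 37792)/(56993 + 0) = 126400/56993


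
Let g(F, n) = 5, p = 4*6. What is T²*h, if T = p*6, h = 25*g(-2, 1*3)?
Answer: 2592000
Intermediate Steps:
p = 24
h = 125 (h = 25*5 = 125)
T = 144 (T = 24*6 = 144)
T²*h = 144²*125 = 20736*125 = 2592000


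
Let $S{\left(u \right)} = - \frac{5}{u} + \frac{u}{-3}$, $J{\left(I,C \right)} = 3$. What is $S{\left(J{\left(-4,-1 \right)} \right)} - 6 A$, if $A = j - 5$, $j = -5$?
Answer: $\frac{172}{3} \approx 57.333$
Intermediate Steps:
$S{\left(u \right)} = - \frac{5}{u} - \frac{u}{3}$ ($S{\left(u \right)} = - \frac{5}{u} + u \left(- \frac{1}{3}\right) = - \frac{5}{u} - \frac{u}{3}$)
$A = -10$ ($A = -5 - 5 = -10$)
$S{\left(J{\left(-4,-1 \right)} \right)} - 6 A = \left(- \frac{5}{3} - 1\right) - -60 = \left(\left(-5\right) \frac{1}{3} - 1\right) + 60 = \left(- \frac{5}{3} - 1\right) + 60 = - \frac{8}{3} + 60 = \frac{172}{3}$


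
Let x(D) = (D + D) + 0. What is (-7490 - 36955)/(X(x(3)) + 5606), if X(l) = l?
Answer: -44445/5612 ≈ -7.9196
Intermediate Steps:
x(D) = 2*D (x(D) = 2*D + 0 = 2*D)
(-7490 - 36955)/(X(x(3)) + 5606) = (-7490 - 36955)/(2*3 + 5606) = -44445/(6 + 5606) = -44445/5612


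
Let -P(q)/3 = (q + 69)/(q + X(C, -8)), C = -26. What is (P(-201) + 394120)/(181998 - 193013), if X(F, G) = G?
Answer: -7488244/209285 ≈ -35.780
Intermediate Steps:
P(q) = -3*(69 + q)/(-8 + q) (P(q) = -3*(q + 69)/(q - 8) = -3*(69 + q)/(-8 + q))
(P(-201) + 394120)/(181998 - 193013) = (3*(-69 - 1*(-201))/(-8 - 201) + 394120)/(181998 - 193013) = (3*(-69 + 201)/(-209) + 394120)/(-11015) = (3*(-1/209)*132 + 394120)*(-1/11015) = (-36/19 + 394120)*(-1/11015) = (7488244/19)*(-1/11015) = -7488244/209285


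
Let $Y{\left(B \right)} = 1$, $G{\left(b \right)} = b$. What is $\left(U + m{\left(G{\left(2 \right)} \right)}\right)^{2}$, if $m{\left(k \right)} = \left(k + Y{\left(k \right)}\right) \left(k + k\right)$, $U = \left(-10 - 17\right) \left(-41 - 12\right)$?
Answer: $2082249$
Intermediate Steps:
$U = 1431$ ($U = \left(-27\right) \left(-53\right) = 1431$)
$m{\left(k \right)} = 2 k \left(1 + k\right)$ ($m{\left(k \right)} = \left(k + 1\right) \left(k + k\right) = \left(1 + k\right) 2 k = 2 k \left(1 + k\right)$)
$\left(U + m{\left(G{\left(2 \right)} \right)}\right)^{2} = \left(1431 + 2 \cdot 2 \left(1 + 2\right)\right)^{2} = \left(1431 + 2 \cdot 2 \cdot 3\right)^{2} = \left(1431 + 12\right)^{2} = 1443^{2} = 2082249$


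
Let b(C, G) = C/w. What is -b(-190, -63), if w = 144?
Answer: 95/72 ≈ 1.3194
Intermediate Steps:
b(C, G) = C/144
-b(-190, -63) = -(-190)/144 = -1*(-95/72) = 95/72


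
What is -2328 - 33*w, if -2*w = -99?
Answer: -7923/2 ≈ -3961.5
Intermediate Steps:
w = 99/2 (w = -½*(-99) = 99/2 ≈ 49.500)
-2328 - 33*w = -2328 - 33*99/2 = -2328 - 1*3267/2 = -2328 - 3267/2 = -7923/2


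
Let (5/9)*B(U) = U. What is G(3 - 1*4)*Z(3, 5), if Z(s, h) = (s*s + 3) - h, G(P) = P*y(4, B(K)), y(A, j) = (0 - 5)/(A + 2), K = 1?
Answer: 35/6 ≈ 5.8333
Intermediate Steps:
B(U) = 9*U/5
y(A, j) = -5/(2 + A)
G(P) = -5*P/6 (G(P) = P*(-5/(2 + 4)) = P*(-5/6) = P*(-5*⅙) = P*(-⅚) = -5*P/6)
Z(s, h) = 3 + s² - h (Z(s, h) = (s² + 3) - h = (3 + s²) - h = 3 + s² - h)
G(3 - 1*4)*Z(3, 5) = (-5*(3 - 1*4)/6)*(3 + 3² - 1*5) = (-5*(3 - 4)/6)*(3 + 9 - 5) = -⅚*(-1)*7 = (⅚)*7 = 35/6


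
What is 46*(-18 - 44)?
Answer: -2852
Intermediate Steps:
46*(-18 - 44) = 46*(-62) = -2852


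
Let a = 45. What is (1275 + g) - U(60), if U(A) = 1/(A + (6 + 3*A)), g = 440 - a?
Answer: 410819/246 ≈ 1670.0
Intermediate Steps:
g = 395 (g = 440 - 1*45 = 440 - 45 = 395)
U(A) = 1/(6 + 4*A)
(1275 + g) - U(60) = (1275 + 395) - 1/(2*(3 + 2*60)) = 1670 - 1/(2*(3 + 120)) = 1670 - 1/(2*123) = 1670 - 1*1/246 = 1670 - 1/246 = 410819/246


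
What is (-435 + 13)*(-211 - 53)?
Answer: 111408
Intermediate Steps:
(-435 + 13)*(-211 - 53) = -422*(-264) = 111408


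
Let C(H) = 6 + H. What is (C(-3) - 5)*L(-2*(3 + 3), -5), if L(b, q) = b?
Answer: 24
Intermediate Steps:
(C(-3) - 5)*L(-2*(3 + 3), -5) = ((6 - 3) - 5)*(-2*(3 + 3)) = (3 - 5)*(-2*6) = -2*(-12) = 24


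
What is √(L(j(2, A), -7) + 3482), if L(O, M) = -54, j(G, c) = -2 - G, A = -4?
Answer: 2*√857 ≈ 58.549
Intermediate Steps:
√(L(j(2, A), -7) + 3482) = √(-54 + 3482) = √3428 = 2*√857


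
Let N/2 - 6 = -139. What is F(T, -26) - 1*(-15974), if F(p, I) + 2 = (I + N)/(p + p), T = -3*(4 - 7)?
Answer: 143602/9 ≈ 15956.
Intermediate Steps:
N = -266 (N = 12 + 2*(-139) = 12 - 278 = -266)
T = 9 (T = -3*(-3) = 9)
F(p, I) = -2 + (-266 + I)/(2*p) (F(p, I) = -2 + (I - 266)/(p + p) = -2 + (-266 + I)/((2*p)) = -2 + (-266 + I)*(1/(2*p)) = -2 + (-266 + I)/(2*p))
F(T, -26) - 1*(-15974) = (1/2)*(-266 - 26 - 4*9)/9 - 1*(-15974) = (1/2)*(1/9)*(-266 - 26 - 36) + 15974 = (1/2)*(1/9)*(-328) + 15974 = -164/9 + 15974 = 143602/9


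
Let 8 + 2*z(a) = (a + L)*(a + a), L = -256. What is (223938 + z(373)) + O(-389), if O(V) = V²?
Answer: 418896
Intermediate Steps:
z(a) = -4 + a*(-256 + a) (z(a) = -4 + ((a - 256)*(a + a))/2 = -4 + ((-256 + a)*(2*a))/2 = -4 + (2*a*(-256 + a))/2 = -4 + a*(-256 + a))
(223938 + z(373)) + O(-389) = (223938 + (-4 + 373² - 256*373)) + (-389)² = (223938 + (-4 + 139129 - 95488)) + 151321 = (223938 + 43637) + 151321 = 267575 + 151321 = 418896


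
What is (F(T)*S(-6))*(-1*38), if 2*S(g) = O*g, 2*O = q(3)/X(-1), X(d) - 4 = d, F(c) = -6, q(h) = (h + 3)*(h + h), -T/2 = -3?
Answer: -4104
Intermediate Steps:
T = 6 (T = -2*(-3) = 6)
q(h) = 2*h*(3 + h) (q(h) = (3 + h)*(2*h) = 2*h*(3 + h))
X(d) = 4 + d
O = 6 (O = ((2*3*(3 + 3))/(4 - 1))/2 = ((2*3*6)/3)/2 = (36*(1/3))/2 = (1/2)*12 = 6)
S(g) = 3*g (S(g) = (6*g)/2 = 3*g)
(F(T)*S(-6))*(-1*38) = (-18*(-6))*(-1*38) = -6*(-18)*(-38) = 108*(-38) = -4104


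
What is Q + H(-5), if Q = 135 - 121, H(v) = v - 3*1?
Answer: 6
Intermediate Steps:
H(v) = -3 + v (H(v) = v - 3 = -3 + v)
Q = 14
Q + H(-5) = 14 + (-3 - 5) = 14 - 8 = 6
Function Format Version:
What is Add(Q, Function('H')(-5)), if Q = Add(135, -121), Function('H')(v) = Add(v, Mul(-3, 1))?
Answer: 6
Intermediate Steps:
Function('H')(v) = Add(-3, v) (Function('H')(v) = Add(v, -3) = Add(-3, v))
Q = 14
Add(Q, Function('H')(-5)) = Add(14, Add(-3, -5)) = Add(14, -8) = 6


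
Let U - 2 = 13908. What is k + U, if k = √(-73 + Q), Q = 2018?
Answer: 13910 + √1945 ≈ 13954.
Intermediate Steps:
U = 13910 (U = 2 + 13908 = 13910)
k = √1945 (k = √(-73 + 2018) = √1945 ≈ 44.102)
k + U = √1945 + 13910 = 13910 + √1945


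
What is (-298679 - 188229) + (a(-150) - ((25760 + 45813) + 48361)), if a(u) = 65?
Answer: -606777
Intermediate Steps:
(-298679 - 188229) + (a(-150) - ((25760 + 45813) + 48361)) = (-298679 - 188229) + (65 - ((25760 + 45813) + 48361)) = -486908 + (65 - (71573 + 48361)) = -486908 + (65 - 1*119934) = -486908 + (65 - 119934) = -486908 - 119869 = -606777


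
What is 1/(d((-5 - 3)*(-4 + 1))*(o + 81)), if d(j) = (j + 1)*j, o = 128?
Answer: 1/125400 ≈ 7.9745e-6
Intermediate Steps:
d(j) = j*(1 + j) (d(j) = (1 + j)*j = j*(1 + j))
1/(d((-5 - 3)*(-4 + 1))*(o + 81)) = 1/((((-5 - 3)*(-4 + 1))*(1 + (-5 - 3)*(-4 + 1)))*(128 + 81)) = 1/(((-8*(-3))*(1 - 8*(-3)))*209) = 1/((24*(1 + 24))*209) = 1/((24*25)*209) = 1/(600*209) = 1/125400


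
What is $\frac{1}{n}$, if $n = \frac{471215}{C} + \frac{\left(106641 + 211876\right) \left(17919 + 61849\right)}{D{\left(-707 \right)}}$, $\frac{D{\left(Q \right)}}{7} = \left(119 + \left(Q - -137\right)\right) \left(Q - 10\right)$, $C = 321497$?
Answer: $\frac{66157331163}{742680918116197} \approx 8.9079 \cdot 10^{-5}$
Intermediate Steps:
$D{\left(Q \right)} = 7 \left(-10 + Q\right) \left(256 + Q\right)$ ($D{\left(Q \right)} = 7 \left(119 + \left(Q - -137\right)\right) \left(Q - 10\right) = 7 \left(119 + \left(Q + 137\right)\right) \left(-10 + Q\right) = 7 \left(119 + \left(137 + Q\right)\right) \left(-10 + Q\right) = 7 \left(256 + Q\right) \left(-10 + Q\right) = 7 \left(-10 + Q\right) \left(256 + Q\right)$)
$n = \frac{742680918116197}{66157331163}$ ($n = \frac{471215}{321497} + \frac{\left(106641 + 211876\right) \left(17919 + 61849\right)}{-17920 + 7 \left(-707\right)^{2} + 1722 \left(-707\right)} = 471215 \cdot \frac{1}{321497} + \frac{318517 \cdot 79768}{-17920 + 7 \cdot 499849 - 1217454} = \frac{471215}{321497} + \frac{25407464056}{-17920 + 3498943 - 1217454} = \frac{471215}{321497} + \frac{25407464056}{2263569} = \frac{742680918116197}{66157331163} \approx 11226.0$)
$\frac{1}{n} = \frac{1}{\frac{742680918116197}{66157331163}} = \frac{66157331163}{742680918116197}$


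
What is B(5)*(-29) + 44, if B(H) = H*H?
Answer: -681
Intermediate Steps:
B(H) = H²
B(5)*(-29) + 44 = 5²*(-29) + 44 = 25*(-29) + 44 = -725 + 44 = -681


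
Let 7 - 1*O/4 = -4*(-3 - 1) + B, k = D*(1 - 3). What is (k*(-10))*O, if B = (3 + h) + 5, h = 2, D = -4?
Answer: 6080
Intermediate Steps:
B = 10 (B = (3 + 2) + 5 = 5 + 5 = 10)
k = 8 (k = -4*(1 - 3) = -4*(-2) = 8)
O = -76 (O = 28 - 4*(-4*(-3 - 1) + 10) = 28 - 4*(-4*(-4) + 10) = 28 - 4*(16 + 10) = 28 - 4*26 = 28 - 104 = -76)
(k*(-10))*O = (8*(-10))*(-76) = -80*(-76) = 6080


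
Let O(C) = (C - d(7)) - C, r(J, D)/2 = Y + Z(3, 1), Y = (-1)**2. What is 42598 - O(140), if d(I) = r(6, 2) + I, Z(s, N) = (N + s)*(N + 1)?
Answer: 42623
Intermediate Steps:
Z(s, N) = (1 + N)*(N + s) (Z(s, N) = (N + s)*(1 + N) = (1 + N)*(N + s))
Y = 1
r(J, D) = 18 (r(J, D) = 2*(1 + (1 + 3 + 1**2 + 1*3)) = 2*(1 + (1 + 3 + 1 + 3)) = 2*(1 + 8) = 2*9 = 18)
d(I) = 18 + I
O(C) = -25 (O(C) = (C - (18 + 7)) - C = (C - 1*25) - C = (C - 25) - C = (-25 + C) - C = -25)
42598 - O(140) = 42598 - 1*(-25) = 42598 + 25 = 42623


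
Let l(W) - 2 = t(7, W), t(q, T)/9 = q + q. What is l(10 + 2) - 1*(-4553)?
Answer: 4681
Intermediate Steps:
t(q, T) = 18*q (t(q, T) = 9*(q + q) = 9*(2*q) = 18*q)
l(W) = 128 (l(W) = 2 + 18*7 = 2 + 126 = 128)
l(10 + 2) - 1*(-4553) = 128 - 1*(-4553) = 128 + 4553 = 4681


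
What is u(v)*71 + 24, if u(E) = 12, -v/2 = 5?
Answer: 876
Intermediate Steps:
v = -10 (v = -2*5 = -10)
u(v)*71 + 24 = 12*71 + 24 = 852 + 24 = 876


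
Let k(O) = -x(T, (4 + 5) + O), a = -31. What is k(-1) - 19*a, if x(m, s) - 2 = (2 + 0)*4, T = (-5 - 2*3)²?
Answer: 579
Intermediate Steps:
T = 121 (T = (-5 - 6)² = (-11)² = 121)
x(m, s) = 10 (x(m, s) = 2 + (2 + 0)*4 = 2 + 2*4 = 2 + 8 = 10)
k(O) = -10 (k(O) = -1*10 = -10)
k(-1) - 19*a = -10 - 19*(-31) = -10 + 589 = 579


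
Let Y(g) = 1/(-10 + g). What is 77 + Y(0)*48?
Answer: 361/5 ≈ 72.200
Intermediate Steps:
77 + Y(0)*48 = 77 + 48/(-10 + 0) = 77 + 48/(-10) = 77 - ⅒*48 = 77 - 24/5 = 361/5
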